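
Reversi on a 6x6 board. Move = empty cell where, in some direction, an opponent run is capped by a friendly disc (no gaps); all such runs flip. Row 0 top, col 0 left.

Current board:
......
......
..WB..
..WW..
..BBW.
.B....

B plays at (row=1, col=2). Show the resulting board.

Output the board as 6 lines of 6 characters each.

Place B at (1,2); scan 8 dirs for brackets.
Dir NW: first cell '.' (not opp) -> no flip
Dir N: first cell '.' (not opp) -> no flip
Dir NE: first cell '.' (not opp) -> no flip
Dir W: first cell '.' (not opp) -> no flip
Dir E: first cell '.' (not opp) -> no flip
Dir SW: first cell '.' (not opp) -> no flip
Dir S: opp run (2,2) (3,2) capped by B -> flip
Dir SE: first cell 'B' (not opp) -> no flip
All flips: (2,2) (3,2)

Answer: ......
..B...
..BB..
..BW..
..BBW.
.B....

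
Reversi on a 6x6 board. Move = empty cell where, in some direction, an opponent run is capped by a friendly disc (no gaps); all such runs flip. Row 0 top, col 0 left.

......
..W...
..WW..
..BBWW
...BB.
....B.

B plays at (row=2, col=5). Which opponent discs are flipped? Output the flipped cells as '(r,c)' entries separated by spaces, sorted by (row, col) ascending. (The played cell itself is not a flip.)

Answer: (3,4)

Derivation:
Dir NW: first cell '.' (not opp) -> no flip
Dir N: first cell '.' (not opp) -> no flip
Dir NE: edge -> no flip
Dir W: first cell '.' (not opp) -> no flip
Dir E: edge -> no flip
Dir SW: opp run (3,4) capped by B -> flip
Dir S: opp run (3,5), next='.' -> no flip
Dir SE: edge -> no flip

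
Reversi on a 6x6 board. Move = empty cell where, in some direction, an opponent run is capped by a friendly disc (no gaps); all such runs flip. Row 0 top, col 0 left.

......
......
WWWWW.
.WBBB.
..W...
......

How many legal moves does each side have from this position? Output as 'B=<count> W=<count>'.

-- B to move --
(1,0): flips 1 -> legal
(1,1): flips 1 -> legal
(1,2): flips 2 -> legal
(1,3): flips 1 -> legal
(1,4): flips 2 -> legal
(1,5): flips 1 -> legal
(2,5): no bracket -> illegal
(3,0): flips 1 -> legal
(3,5): no bracket -> illegal
(4,0): no bracket -> illegal
(4,1): no bracket -> illegal
(4,3): no bracket -> illegal
(5,1): flips 1 -> legal
(5,2): flips 1 -> legal
(5,3): no bracket -> illegal
B mobility = 9
-- W to move --
(2,5): no bracket -> illegal
(3,5): flips 3 -> legal
(4,1): flips 1 -> legal
(4,3): flips 2 -> legal
(4,4): flips 2 -> legal
(4,5): flips 1 -> legal
W mobility = 5

Answer: B=9 W=5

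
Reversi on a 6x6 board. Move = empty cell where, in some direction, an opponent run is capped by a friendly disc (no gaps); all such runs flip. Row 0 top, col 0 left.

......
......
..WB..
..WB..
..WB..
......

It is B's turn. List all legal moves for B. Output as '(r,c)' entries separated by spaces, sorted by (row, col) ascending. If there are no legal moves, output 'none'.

Answer: (1,1) (2,1) (3,1) (4,1) (5,1)

Derivation:
(1,1): flips 1 -> legal
(1,2): no bracket -> illegal
(1,3): no bracket -> illegal
(2,1): flips 2 -> legal
(3,1): flips 1 -> legal
(4,1): flips 2 -> legal
(5,1): flips 1 -> legal
(5,2): no bracket -> illegal
(5,3): no bracket -> illegal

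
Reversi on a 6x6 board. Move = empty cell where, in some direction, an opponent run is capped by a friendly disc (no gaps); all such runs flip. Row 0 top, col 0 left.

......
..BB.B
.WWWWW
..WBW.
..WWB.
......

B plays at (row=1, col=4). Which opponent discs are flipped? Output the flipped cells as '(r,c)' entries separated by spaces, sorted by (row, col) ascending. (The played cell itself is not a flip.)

Dir NW: first cell '.' (not opp) -> no flip
Dir N: first cell '.' (not opp) -> no flip
Dir NE: first cell '.' (not opp) -> no flip
Dir W: first cell 'B' (not opp) -> no flip
Dir E: first cell 'B' (not opp) -> no flip
Dir SW: opp run (2,3) (3,2), next='.' -> no flip
Dir S: opp run (2,4) (3,4) capped by B -> flip
Dir SE: opp run (2,5), next=edge -> no flip

Answer: (2,4) (3,4)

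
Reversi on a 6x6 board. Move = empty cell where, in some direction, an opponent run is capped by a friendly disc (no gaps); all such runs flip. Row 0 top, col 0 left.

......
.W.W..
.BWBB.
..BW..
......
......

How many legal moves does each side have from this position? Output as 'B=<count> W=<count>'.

Answer: B=7 W=6

Derivation:
-- B to move --
(0,0): no bracket -> illegal
(0,1): flips 1 -> legal
(0,2): flips 1 -> legal
(0,3): flips 1 -> legal
(0,4): no bracket -> illegal
(1,0): no bracket -> illegal
(1,2): flips 1 -> legal
(1,4): no bracket -> illegal
(2,0): no bracket -> illegal
(3,1): no bracket -> illegal
(3,4): flips 1 -> legal
(4,2): flips 1 -> legal
(4,3): flips 1 -> legal
(4,4): no bracket -> illegal
B mobility = 7
-- W to move --
(1,0): no bracket -> illegal
(1,2): no bracket -> illegal
(1,4): no bracket -> illegal
(1,5): flips 1 -> legal
(2,0): flips 1 -> legal
(2,5): flips 2 -> legal
(3,0): no bracket -> illegal
(3,1): flips 2 -> legal
(3,4): no bracket -> illegal
(3,5): flips 1 -> legal
(4,1): no bracket -> illegal
(4,2): flips 1 -> legal
(4,3): no bracket -> illegal
W mobility = 6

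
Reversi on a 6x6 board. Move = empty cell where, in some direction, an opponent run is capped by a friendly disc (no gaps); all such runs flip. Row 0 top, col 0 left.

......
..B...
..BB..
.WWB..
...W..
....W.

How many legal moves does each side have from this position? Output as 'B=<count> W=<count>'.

-- B to move --
(2,0): no bracket -> illegal
(2,1): no bracket -> illegal
(3,0): flips 2 -> legal
(3,4): no bracket -> illegal
(4,0): flips 1 -> legal
(4,1): flips 1 -> legal
(4,2): flips 1 -> legal
(4,4): no bracket -> illegal
(4,5): no bracket -> illegal
(5,2): no bracket -> illegal
(5,3): flips 1 -> legal
(5,5): no bracket -> illegal
B mobility = 5
-- W to move --
(0,1): no bracket -> illegal
(0,2): flips 2 -> legal
(0,3): no bracket -> illegal
(1,1): no bracket -> illegal
(1,3): flips 3 -> legal
(1,4): flips 1 -> legal
(2,1): no bracket -> illegal
(2,4): no bracket -> illegal
(3,4): flips 1 -> legal
(4,2): no bracket -> illegal
(4,4): no bracket -> illegal
W mobility = 4

Answer: B=5 W=4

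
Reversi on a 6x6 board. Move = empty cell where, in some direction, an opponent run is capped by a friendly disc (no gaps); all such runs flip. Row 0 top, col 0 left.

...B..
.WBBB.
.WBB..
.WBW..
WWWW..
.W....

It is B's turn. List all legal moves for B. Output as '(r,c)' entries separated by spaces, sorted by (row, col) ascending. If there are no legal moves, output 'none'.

(0,0): flips 1 -> legal
(0,1): no bracket -> illegal
(0,2): no bracket -> illegal
(1,0): flips 2 -> legal
(2,0): flips 1 -> legal
(2,4): no bracket -> illegal
(3,0): flips 2 -> legal
(3,4): flips 1 -> legal
(4,4): flips 1 -> legal
(5,0): flips 1 -> legal
(5,2): flips 1 -> legal
(5,3): flips 2 -> legal
(5,4): flips 1 -> legal

Answer: (0,0) (1,0) (2,0) (3,0) (3,4) (4,4) (5,0) (5,2) (5,3) (5,4)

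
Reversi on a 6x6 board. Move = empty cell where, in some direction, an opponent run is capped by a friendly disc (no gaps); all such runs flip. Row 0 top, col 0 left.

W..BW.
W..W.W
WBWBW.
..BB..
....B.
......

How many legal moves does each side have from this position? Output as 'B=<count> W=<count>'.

-- B to move --
(0,1): no bracket -> illegal
(0,2): no bracket -> illegal
(0,5): flips 1 -> legal
(1,1): flips 1 -> legal
(1,2): flips 1 -> legal
(1,4): no bracket -> illegal
(2,5): flips 1 -> legal
(3,0): no bracket -> illegal
(3,1): no bracket -> illegal
(3,4): no bracket -> illegal
(3,5): no bracket -> illegal
B mobility = 4
-- W to move --
(0,2): flips 1 -> legal
(1,1): no bracket -> illegal
(1,2): no bracket -> illegal
(1,4): no bracket -> illegal
(3,0): no bracket -> illegal
(3,1): no bracket -> illegal
(3,4): no bracket -> illegal
(3,5): no bracket -> illegal
(4,1): no bracket -> illegal
(4,2): flips 2 -> legal
(4,3): flips 4 -> legal
(4,5): no bracket -> illegal
(5,3): no bracket -> illegal
(5,4): no bracket -> illegal
(5,5): flips 2 -> legal
W mobility = 4

Answer: B=4 W=4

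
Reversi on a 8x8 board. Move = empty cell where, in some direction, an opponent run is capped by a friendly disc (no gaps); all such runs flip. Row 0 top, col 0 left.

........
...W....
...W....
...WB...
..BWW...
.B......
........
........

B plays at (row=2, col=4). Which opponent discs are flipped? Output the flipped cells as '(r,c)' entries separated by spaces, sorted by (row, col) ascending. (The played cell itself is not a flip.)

Answer: (3,3)

Derivation:
Dir NW: opp run (1,3), next='.' -> no flip
Dir N: first cell '.' (not opp) -> no flip
Dir NE: first cell '.' (not opp) -> no flip
Dir W: opp run (2,3), next='.' -> no flip
Dir E: first cell '.' (not opp) -> no flip
Dir SW: opp run (3,3) capped by B -> flip
Dir S: first cell 'B' (not opp) -> no flip
Dir SE: first cell '.' (not opp) -> no flip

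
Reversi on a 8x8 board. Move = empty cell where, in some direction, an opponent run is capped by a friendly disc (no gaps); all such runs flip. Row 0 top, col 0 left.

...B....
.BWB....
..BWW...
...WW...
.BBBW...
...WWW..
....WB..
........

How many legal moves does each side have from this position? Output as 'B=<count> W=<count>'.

Answer: B=9 W=13

Derivation:
-- B to move --
(0,1): no bracket -> illegal
(0,2): flips 1 -> legal
(1,4): no bracket -> illegal
(1,5): flips 2 -> legal
(2,1): flips 1 -> legal
(2,5): flips 3 -> legal
(3,2): no bracket -> illegal
(3,5): flips 1 -> legal
(4,5): flips 2 -> legal
(4,6): no bracket -> illegal
(5,2): no bracket -> illegal
(5,6): no bracket -> illegal
(6,2): no bracket -> illegal
(6,3): flips 2 -> legal
(6,6): flips 3 -> legal
(7,3): no bracket -> illegal
(7,4): no bracket -> illegal
(7,5): flips 2 -> legal
B mobility = 9
-- W to move --
(0,0): flips 2 -> legal
(0,1): no bracket -> illegal
(0,2): flips 1 -> legal
(0,4): no bracket -> illegal
(1,0): flips 1 -> legal
(1,4): flips 1 -> legal
(2,0): no bracket -> illegal
(2,1): flips 1 -> legal
(3,0): no bracket -> illegal
(3,1): flips 1 -> legal
(3,2): flips 2 -> legal
(4,0): flips 3 -> legal
(5,0): no bracket -> illegal
(5,1): flips 1 -> legal
(5,2): flips 1 -> legal
(5,6): no bracket -> illegal
(6,6): flips 1 -> legal
(7,4): no bracket -> illegal
(7,5): flips 1 -> legal
(7,6): flips 1 -> legal
W mobility = 13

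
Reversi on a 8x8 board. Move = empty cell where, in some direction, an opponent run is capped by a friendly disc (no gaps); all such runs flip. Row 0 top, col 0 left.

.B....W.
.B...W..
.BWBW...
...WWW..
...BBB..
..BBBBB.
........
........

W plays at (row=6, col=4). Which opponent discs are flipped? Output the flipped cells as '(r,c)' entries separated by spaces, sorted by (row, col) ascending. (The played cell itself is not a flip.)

Dir NW: opp run (5,3), next='.' -> no flip
Dir N: opp run (5,4) (4,4) capped by W -> flip
Dir NE: opp run (5,5), next='.' -> no flip
Dir W: first cell '.' (not opp) -> no flip
Dir E: first cell '.' (not opp) -> no flip
Dir SW: first cell '.' (not opp) -> no flip
Dir S: first cell '.' (not opp) -> no flip
Dir SE: first cell '.' (not opp) -> no flip

Answer: (4,4) (5,4)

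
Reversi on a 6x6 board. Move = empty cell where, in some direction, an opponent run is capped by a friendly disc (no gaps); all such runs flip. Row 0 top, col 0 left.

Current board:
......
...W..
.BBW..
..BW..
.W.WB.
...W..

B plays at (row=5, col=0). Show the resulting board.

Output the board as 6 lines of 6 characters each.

Place B at (5,0); scan 8 dirs for brackets.
Dir NW: edge -> no flip
Dir N: first cell '.' (not opp) -> no flip
Dir NE: opp run (4,1) capped by B -> flip
Dir W: edge -> no flip
Dir E: first cell '.' (not opp) -> no flip
Dir SW: edge -> no flip
Dir S: edge -> no flip
Dir SE: edge -> no flip
All flips: (4,1)

Answer: ......
...W..
.BBW..
..BW..
.B.WB.
B..W..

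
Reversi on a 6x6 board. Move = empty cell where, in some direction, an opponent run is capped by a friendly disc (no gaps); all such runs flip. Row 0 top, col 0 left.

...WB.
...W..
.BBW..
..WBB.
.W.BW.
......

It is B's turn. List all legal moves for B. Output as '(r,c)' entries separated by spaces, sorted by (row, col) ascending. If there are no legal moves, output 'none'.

(0,2): flips 1 -> legal
(1,2): flips 1 -> legal
(1,4): no bracket -> illegal
(2,4): flips 1 -> legal
(3,0): no bracket -> illegal
(3,1): flips 1 -> legal
(3,5): no bracket -> illegal
(4,0): no bracket -> illegal
(4,2): flips 1 -> legal
(4,5): flips 1 -> legal
(5,0): no bracket -> illegal
(5,1): no bracket -> illegal
(5,2): no bracket -> illegal
(5,3): no bracket -> illegal
(5,4): flips 1 -> legal
(5,5): flips 1 -> legal

Answer: (0,2) (1,2) (2,4) (3,1) (4,2) (4,5) (5,4) (5,5)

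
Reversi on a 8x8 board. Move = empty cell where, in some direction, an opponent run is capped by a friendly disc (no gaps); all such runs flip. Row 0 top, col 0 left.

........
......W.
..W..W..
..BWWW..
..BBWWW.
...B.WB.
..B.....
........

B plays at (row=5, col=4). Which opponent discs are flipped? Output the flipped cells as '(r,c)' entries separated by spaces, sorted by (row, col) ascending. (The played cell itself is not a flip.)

Dir NW: first cell 'B' (not opp) -> no flip
Dir N: opp run (4,4) (3,4), next='.' -> no flip
Dir NE: opp run (4,5), next='.' -> no flip
Dir W: first cell 'B' (not opp) -> no flip
Dir E: opp run (5,5) capped by B -> flip
Dir SW: first cell '.' (not opp) -> no flip
Dir S: first cell '.' (not opp) -> no flip
Dir SE: first cell '.' (not opp) -> no flip

Answer: (5,5)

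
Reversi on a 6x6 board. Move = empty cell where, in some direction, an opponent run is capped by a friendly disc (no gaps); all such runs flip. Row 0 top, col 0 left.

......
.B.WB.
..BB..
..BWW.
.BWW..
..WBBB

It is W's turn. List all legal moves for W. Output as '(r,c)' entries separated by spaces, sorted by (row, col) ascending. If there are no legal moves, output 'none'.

Answer: (0,0) (1,2) (1,5) (2,1) (3,0) (3,1) (4,0)

Derivation:
(0,0): flips 2 -> legal
(0,1): no bracket -> illegal
(0,2): no bracket -> illegal
(0,3): no bracket -> illegal
(0,4): no bracket -> illegal
(0,5): no bracket -> illegal
(1,0): no bracket -> illegal
(1,2): flips 3 -> legal
(1,5): flips 1 -> legal
(2,0): no bracket -> illegal
(2,1): flips 1 -> legal
(2,4): no bracket -> illegal
(2,5): no bracket -> illegal
(3,0): flips 1 -> legal
(3,1): flips 2 -> legal
(4,0): flips 1 -> legal
(4,4): no bracket -> illegal
(4,5): no bracket -> illegal
(5,0): no bracket -> illegal
(5,1): no bracket -> illegal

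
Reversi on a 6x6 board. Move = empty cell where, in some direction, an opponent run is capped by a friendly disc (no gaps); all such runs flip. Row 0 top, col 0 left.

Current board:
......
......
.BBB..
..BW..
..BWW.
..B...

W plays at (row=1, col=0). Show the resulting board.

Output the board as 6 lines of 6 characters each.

Place W at (1,0); scan 8 dirs for brackets.
Dir NW: edge -> no flip
Dir N: first cell '.' (not opp) -> no flip
Dir NE: first cell '.' (not opp) -> no flip
Dir W: edge -> no flip
Dir E: first cell '.' (not opp) -> no flip
Dir SW: edge -> no flip
Dir S: first cell '.' (not opp) -> no flip
Dir SE: opp run (2,1) (3,2) capped by W -> flip
All flips: (2,1) (3,2)

Answer: ......
W.....
.WBB..
..WW..
..BWW.
..B...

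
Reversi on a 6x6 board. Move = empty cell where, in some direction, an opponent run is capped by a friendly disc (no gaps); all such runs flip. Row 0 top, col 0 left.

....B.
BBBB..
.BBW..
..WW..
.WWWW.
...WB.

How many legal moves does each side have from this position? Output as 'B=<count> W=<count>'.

-- B to move --
(1,4): no bracket -> illegal
(2,4): flips 1 -> legal
(3,0): no bracket -> illegal
(3,1): no bracket -> illegal
(3,4): flips 2 -> legal
(3,5): no bracket -> illegal
(4,0): no bracket -> illegal
(4,5): no bracket -> illegal
(5,0): no bracket -> illegal
(5,1): no bracket -> illegal
(5,2): flips 3 -> legal
(5,5): flips 2 -> legal
B mobility = 4
-- W to move --
(0,0): flips 2 -> legal
(0,1): flips 1 -> legal
(0,2): flips 2 -> legal
(0,3): flips 1 -> legal
(0,5): no bracket -> illegal
(1,4): no bracket -> illegal
(1,5): no bracket -> illegal
(2,0): flips 2 -> legal
(2,4): no bracket -> illegal
(3,0): no bracket -> illegal
(3,1): no bracket -> illegal
(4,5): no bracket -> illegal
(5,5): flips 1 -> legal
W mobility = 6

Answer: B=4 W=6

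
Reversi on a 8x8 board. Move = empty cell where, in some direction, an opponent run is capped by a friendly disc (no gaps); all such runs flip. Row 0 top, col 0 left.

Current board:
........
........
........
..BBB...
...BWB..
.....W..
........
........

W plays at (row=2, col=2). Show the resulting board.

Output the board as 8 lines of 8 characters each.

Answer: ........
........
..W.....
..BWB...
...BWB..
.....W..
........
........

Derivation:
Place W at (2,2); scan 8 dirs for brackets.
Dir NW: first cell '.' (not opp) -> no flip
Dir N: first cell '.' (not opp) -> no flip
Dir NE: first cell '.' (not opp) -> no flip
Dir W: first cell '.' (not opp) -> no flip
Dir E: first cell '.' (not opp) -> no flip
Dir SW: first cell '.' (not opp) -> no flip
Dir S: opp run (3,2), next='.' -> no flip
Dir SE: opp run (3,3) capped by W -> flip
All flips: (3,3)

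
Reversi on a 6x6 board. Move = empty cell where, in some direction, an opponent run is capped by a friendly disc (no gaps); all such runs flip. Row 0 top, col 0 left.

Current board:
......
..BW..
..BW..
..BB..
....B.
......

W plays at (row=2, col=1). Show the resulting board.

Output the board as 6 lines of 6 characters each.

Answer: ......
..BW..
.WWW..
..BB..
....B.
......

Derivation:
Place W at (2,1); scan 8 dirs for brackets.
Dir NW: first cell '.' (not opp) -> no flip
Dir N: first cell '.' (not opp) -> no flip
Dir NE: opp run (1,2), next='.' -> no flip
Dir W: first cell '.' (not opp) -> no flip
Dir E: opp run (2,2) capped by W -> flip
Dir SW: first cell '.' (not opp) -> no flip
Dir S: first cell '.' (not opp) -> no flip
Dir SE: opp run (3,2), next='.' -> no flip
All flips: (2,2)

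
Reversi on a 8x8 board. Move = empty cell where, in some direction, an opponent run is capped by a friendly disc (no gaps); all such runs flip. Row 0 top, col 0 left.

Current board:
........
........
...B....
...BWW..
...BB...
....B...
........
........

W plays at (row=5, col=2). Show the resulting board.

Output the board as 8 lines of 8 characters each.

Place W at (5,2); scan 8 dirs for brackets.
Dir NW: first cell '.' (not opp) -> no flip
Dir N: first cell '.' (not opp) -> no flip
Dir NE: opp run (4,3) capped by W -> flip
Dir W: first cell '.' (not opp) -> no flip
Dir E: first cell '.' (not opp) -> no flip
Dir SW: first cell '.' (not opp) -> no flip
Dir S: first cell '.' (not opp) -> no flip
Dir SE: first cell '.' (not opp) -> no flip
All flips: (4,3)

Answer: ........
........
...B....
...BWW..
...WB...
..W.B...
........
........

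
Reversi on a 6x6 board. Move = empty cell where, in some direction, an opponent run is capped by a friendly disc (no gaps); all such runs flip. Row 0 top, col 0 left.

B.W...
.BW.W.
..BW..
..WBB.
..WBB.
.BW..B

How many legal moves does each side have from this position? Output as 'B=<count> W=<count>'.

-- B to move --
(0,1): flips 2 -> legal
(0,3): no bracket -> illegal
(0,4): no bracket -> illegal
(0,5): no bracket -> illegal
(1,3): flips 2 -> legal
(1,5): no bracket -> illegal
(2,1): flips 1 -> legal
(2,4): flips 1 -> legal
(2,5): no bracket -> illegal
(3,1): flips 1 -> legal
(4,1): flips 1 -> legal
(5,3): flips 1 -> legal
B mobility = 7
-- W to move --
(0,1): no bracket -> illegal
(1,0): flips 1 -> legal
(1,3): no bracket -> illegal
(2,0): flips 1 -> legal
(2,1): flips 1 -> legal
(2,4): flips 1 -> legal
(2,5): flips 2 -> legal
(3,1): no bracket -> illegal
(3,5): flips 2 -> legal
(4,0): no bracket -> illegal
(4,1): no bracket -> illegal
(4,5): flips 3 -> legal
(5,0): flips 1 -> legal
(5,3): flips 2 -> legal
(5,4): flips 1 -> legal
W mobility = 10

Answer: B=7 W=10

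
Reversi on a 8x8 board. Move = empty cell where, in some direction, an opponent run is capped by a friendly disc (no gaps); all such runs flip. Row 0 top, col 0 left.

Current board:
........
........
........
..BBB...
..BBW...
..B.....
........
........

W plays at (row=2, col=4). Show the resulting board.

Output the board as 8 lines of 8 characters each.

Answer: ........
........
....W...
..BBW...
..BBW...
..B.....
........
........

Derivation:
Place W at (2,4); scan 8 dirs for brackets.
Dir NW: first cell '.' (not opp) -> no flip
Dir N: first cell '.' (not opp) -> no flip
Dir NE: first cell '.' (not opp) -> no flip
Dir W: first cell '.' (not opp) -> no flip
Dir E: first cell '.' (not opp) -> no flip
Dir SW: opp run (3,3) (4,2), next='.' -> no flip
Dir S: opp run (3,4) capped by W -> flip
Dir SE: first cell '.' (not opp) -> no flip
All flips: (3,4)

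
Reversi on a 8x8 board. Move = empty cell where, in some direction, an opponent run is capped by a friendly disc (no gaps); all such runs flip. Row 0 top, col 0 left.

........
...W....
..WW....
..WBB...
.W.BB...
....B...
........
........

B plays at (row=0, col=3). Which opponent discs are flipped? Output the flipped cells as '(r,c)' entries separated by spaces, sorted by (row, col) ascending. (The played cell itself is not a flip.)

Answer: (1,3) (2,3)

Derivation:
Dir NW: edge -> no flip
Dir N: edge -> no flip
Dir NE: edge -> no flip
Dir W: first cell '.' (not opp) -> no flip
Dir E: first cell '.' (not opp) -> no flip
Dir SW: first cell '.' (not opp) -> no flip
Dir S: opp run (1,3) (2,3) capped by B -> flip
Dir SE: first cell '.' (not opp) -> no flip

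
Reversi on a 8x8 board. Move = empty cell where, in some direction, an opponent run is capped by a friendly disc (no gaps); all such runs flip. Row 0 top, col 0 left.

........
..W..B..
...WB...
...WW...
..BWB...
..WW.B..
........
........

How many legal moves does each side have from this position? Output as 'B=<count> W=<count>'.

-- B to move --
(0,1): no bracket -> illegal
(0,2): no bracket -> illegal
(0,3): no bracket -> illegal
(1,1): no bracket -> illegal
(1,3): no bracket -> illegal
(1,4): no bracket -> illegal
(2,1): no bracket -> illegal
(2,2): flips 2 -> legal
(2,5): no bracket -> illegal
(3,2): no bracket -> illegal
(3,5): no bracket -> illegal
(4,1): no bracket -> illegal
(4,5): no bracket -> illegal
(5,1): no bracket -> illegal
(5,4): no bracket -> illegal
(6,1): no bracket -> illegal
(6,2): flips 2 -> legal
(6,3): no bracket -> illegal
(6,4): flips 1 -> legal
B mobility = 3
-- W to move --
(0,4): no bracket -> illegal
(0,5): no bracket -> illegal
(0,6): flips 2 -> legal
(1,3): no bracket -> illegal
(1,4): flips 1 -> legal
(1,6): no bracket -> illegal
(2,5): flips 1 -> legal
(2,6): no bracket -> illegal
(3,1): flips 1 -> legal
(3,2): flips 1 -> legal
(3,5): flips 1 -> legal
(4,1): flips 1 -> legal
(4,5): flips 1 -> legal
(4,6): no bracket -> illegal
(5,1): flips 1 -> legal
(5,4): flips 1 -> legal
(5,6): no bracket -> illegal
(6,4): no bracket -> illegal
(6,5): no bracket -> illegal
(6,6): flips 2 -> legal
W mobility = 11

Answer: B=3 W=11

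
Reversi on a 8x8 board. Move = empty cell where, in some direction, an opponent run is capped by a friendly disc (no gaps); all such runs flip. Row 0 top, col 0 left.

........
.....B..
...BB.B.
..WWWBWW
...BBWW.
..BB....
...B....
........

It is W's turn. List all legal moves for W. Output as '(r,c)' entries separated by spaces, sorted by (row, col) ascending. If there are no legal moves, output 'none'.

Answer: (0,4) (0,6) (1,2) (1,3) (1,4) (1,6) (2,5) (4,2) (5,4) (5,5) (6,1) (7,3)

Derivation:
(0,4): flips 2 -> legal
(0,5): no bracket -> illegal
(0,6): flips 2 -> legal
(1,2): flips 1 -> legal
(1,3): flips 3 -> legal
(1,4): flips 2 -> legal
(1,6): flips 1 -> legal
(1,7): no bracket -> illegal
(2,2): no bracket -> illegal
(2,5): flips 1 -> legal
(2,7): no bracket -> illegal
(4,1): no bracket -> illegal
(4,2): flips 2 -> legal
(5,1): no bracket -> illegal
(5,4): flips 2 -> legal
(5,5): flips 1 -> legal
(6,1): flips 2 -> legal
(6,2): no bracket -> illegal
(6,4): no bracket -> illegal
(7,2): no bracket -> illegal
(7,3): flips 3 -> legal
(7,4): no bracket -> illegal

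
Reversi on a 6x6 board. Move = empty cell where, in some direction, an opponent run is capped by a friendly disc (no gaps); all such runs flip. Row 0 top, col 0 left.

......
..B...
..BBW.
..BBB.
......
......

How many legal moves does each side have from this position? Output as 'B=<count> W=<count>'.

-- B to move --
(1,3): no bracket -> illegal
(1,4): flips 1 -> legal
(1,5): flips 1 -> legal
(2,5): flips 1 -> legal
(3,5): no bracket -> illegal
B mobility = 3
-- W to move --
(0,1): no bracket -> illegal
(0,2): no bracket -> illegal
(0,3): no bracket -> illegal
(1,1): no bracket -> illegal
(1,3): no bracket -> illegal
(1,4): no bracket -> illegal
(2,1): flips 2 -> legal
(2,5): no bracket -> illegal
(3,1): no bracket -> illegal
(3,5): no bracket -> illegal
(4,1): no bracket -> illegal
(4,2): flips 1 -> legal
(4,3): no bracket -> illegal
(4,4): flips 1 -> legal
(4,5): no bracket -> illegal
W mobility = 3

Answer: B=3 W=3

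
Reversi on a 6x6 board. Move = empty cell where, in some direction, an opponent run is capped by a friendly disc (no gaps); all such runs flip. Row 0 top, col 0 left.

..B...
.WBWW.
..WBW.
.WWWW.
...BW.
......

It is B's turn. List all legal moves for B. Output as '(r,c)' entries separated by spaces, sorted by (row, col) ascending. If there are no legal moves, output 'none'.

Answer: (0,3) (0,5) (1,0) (1,5) (2,0) (2,1) (2,5) (3,5) (4,1) (4,2) (4,5)

Derivation:
(0,0): no bracket -> illegal
(0,1): no bracket -> illegal
(0,3): flips 1 -> legal
(0,4): no bracket -> illegal
(0,5): flips 1 -> legal
(1,0): flips 1 -> legal
(1,5): flips 2 -> legal
(2,0): flips 1 -> legal
(2,1): flips 2 -> legal
(2,5): flips 2 -> legal
(3,0): no bracket -> illegal
(3,5): flips 2 -> legal
(4,0): no bracket -> illegal
(4,1): flips 1 -> legal
(4,2): flips 2 -> legal
(4,5): flips 2 -> legal
(5,3): no bracket -> illegal
(5,4): no bracket -> illegal
(5,5): no bracket -> illegal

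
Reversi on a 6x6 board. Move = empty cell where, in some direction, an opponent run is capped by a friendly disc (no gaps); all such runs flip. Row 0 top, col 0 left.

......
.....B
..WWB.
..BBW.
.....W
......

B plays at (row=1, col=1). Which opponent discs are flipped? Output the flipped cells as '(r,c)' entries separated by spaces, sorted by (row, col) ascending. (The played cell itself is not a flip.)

Answer: (2,2)

Derivation:
Dir NW: first cell '.' (not opp) -> no flip
Dir N: first cell '.' (not opp) -> no flip
Dir NE: first cell '.' (not opp) -> no flip
Dir W: first cell '.' (not opp) -> no flip
Dir E: first cell '.' (not opp) -> no flip
Dir SW: first cell '.' (not opp) -> no flip
Dir S: first cell '.' (not opp) -> no flip
Dir SE: opp run (2,2) capped by B -> flip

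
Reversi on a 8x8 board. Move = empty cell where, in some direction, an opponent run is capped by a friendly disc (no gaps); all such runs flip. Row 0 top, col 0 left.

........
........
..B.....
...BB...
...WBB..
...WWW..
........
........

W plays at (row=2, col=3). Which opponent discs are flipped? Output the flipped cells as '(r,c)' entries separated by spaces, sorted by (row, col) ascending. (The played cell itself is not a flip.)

Answer: (3,3)

Derivation:
Dir NW: first cell '.' (not opp) -> no flip
Dir N: first cell '.' (not opp) -> no flip
Dir NE: first cell '.' (not opp) -> no flip
Dir W: opp run (2,2), next='.' -> no flip
Dir E: first cell '.' (not opp) -> no flip
Dir SW: first cell '.' (not opp) -> no flip
Dir S: opp run (3,3) capped by W -> flip
Dir SE: opp run (3,4) (4,5), next='.' -> no flip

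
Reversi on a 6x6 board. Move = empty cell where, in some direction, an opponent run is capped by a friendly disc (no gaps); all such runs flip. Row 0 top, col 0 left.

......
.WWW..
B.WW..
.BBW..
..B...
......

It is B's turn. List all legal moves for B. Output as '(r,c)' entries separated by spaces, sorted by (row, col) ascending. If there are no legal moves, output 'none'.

Answer: (0,2) (0,4) (1,4) (2,4) (3,4)

Derivation:
(0,0): no bracket -> illegal
(0,1): no bracket -> illegal
(0,2): flips 3 -> legal
(0,3): no bracket -> illegal
(0,4): flips 2 -> legal
(1,0): no bracket -> illegal
(1,4): flips 1 -> legal
(2,1): no bracket -> illegal
(2,4): flips 1 -> legal
(3,4): flips 1 -> legal
(4,3): no bracket -> illegal
(4,4): no bracket -> illegal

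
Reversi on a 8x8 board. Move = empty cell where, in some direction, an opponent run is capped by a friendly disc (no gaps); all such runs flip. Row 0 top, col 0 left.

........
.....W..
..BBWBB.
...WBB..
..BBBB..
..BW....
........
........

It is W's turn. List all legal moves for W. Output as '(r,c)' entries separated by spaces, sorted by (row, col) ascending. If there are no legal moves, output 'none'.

Answer: (1,1) (1,3) (1,7) (2,1) (2,7) (3,1) (3,6) (3,7) (4,6) (5,1) (5,4) (5,5)

Derivation:
(1,1): flips 1 -> legal
(1,2): no bracket -> illegal
(1,3): flips 1 -> legal
(1,4): no bracket -> illegal
(1,6): no bracket -> illegal
(1,7): flips 3 -> legal
(2,1): flips 2 -> legal
(2,7): flips 2 -> legal
(3,1): flips 1 -> legal
(3,2): no bracket -> illegal
(3,6): flips 2 -> legal
(3,7): flips 1 -> legal
(4,1): no bracket -> illegal
(4,6): flips 1 -> legal
(5,1): flips 2 -> legal
(5,4): flips 2 -> legal
(5,5): flips 4 -> legal
(5,6): no bracket -> illegal
(6,1): no bracket -> illegal
(6,2): no bracket -> illegal
(6,3): no bracket -> illegal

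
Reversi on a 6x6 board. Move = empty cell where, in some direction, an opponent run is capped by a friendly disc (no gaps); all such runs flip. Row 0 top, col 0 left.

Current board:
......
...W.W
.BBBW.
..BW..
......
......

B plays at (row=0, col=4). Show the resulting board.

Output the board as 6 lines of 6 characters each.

Place B at (0,4); scan 8 dirs for brackets.
Dir NW: edge -> no flip
Dir N: edge -> no flip
Dir NE: edge -> no flip
Dir W: first cell '.' (not opp) -> no flip
Dir E: first cell '.' (not opp) -> no flip
Dir SW: opp run (1,3) capped by B -> flip
Dir S: first cell '.' (not opp) -> no flip
Dir SE: opp run (1,5), next=edge -> no flip
All flips: (1,3)

Answer: ....B.
...B.W
.BBBW.
..BW..
......
......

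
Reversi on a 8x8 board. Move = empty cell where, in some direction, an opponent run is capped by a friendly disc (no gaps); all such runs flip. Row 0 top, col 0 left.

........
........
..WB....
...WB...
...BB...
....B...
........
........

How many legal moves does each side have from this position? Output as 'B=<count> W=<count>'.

-- B to move --
(1,1): flips 2 -> legal
(1,2): no bracket -> illegal
(1,3): no bracket -> illegal
(2,1): flips 1 -> legal
(2,4): no bracket -> illegal
(3,1): no bracket -> illegal
(3,2): flips 1 -> legal
(4,2): no bracket -> illegal
B mobility = 3
-- W to move --
(1,2): no bracket -> illegal
(1,3): flips 1 -> legal
(1,4): no bracket -> illegal
(2,4): flips 1 -> legal
(2,5): no bracket -> illegal
(3,2): no bracket -> illegal
(3,5): flips 1 -> legal
(4,2): no bracket -> illegal
(4,5): no bracket -> illegal
(5,2): no bracket -> illegal
(5,3): flips 1 -> legal
(5,5): flips 1 -> legal
(6,3): no bracket -> illegal
(6,4): no bracket -> illegal
(6,5): no bracket -> illegal
W mobility = 5

Answer: B=3 W=5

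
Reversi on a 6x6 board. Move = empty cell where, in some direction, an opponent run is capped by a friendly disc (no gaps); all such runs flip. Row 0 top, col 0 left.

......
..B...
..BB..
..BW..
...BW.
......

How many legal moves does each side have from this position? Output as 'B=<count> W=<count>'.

-- B to move --
(2,4): no bracket -> illegal
(3,4): flips 1 -> legal
(3,5): no bracket -> illegal
(4,2): no bracket -> illegal
(4,5): flips 1 -> legal
(5,3): no bracket -> illegal
(5,4): no bracket -> illegal
(5,5): flips 2 -> legal
B mobility = 3
-- W to move --
(0,1): no bracket -> illegal
(0,2): no bracket -> illegal
(0,3): no bracket -> illegal
(1,1): flips 1 -> legal
(1,3): flips 1 -> legal
(1,4): no bracket -> illegal
(2,1): no bracket -> illegal
(2,4): no bracket -> illegal
(3,1): flips 1 -> legal
(3,4): no bracket -> illegal
(4,1): no bracket -> illegal
(4,2): flips 1 -> legal
(5,2): no bracket -> illegal
(5,3): flips 1 -> legal
(5,4): no bracket -> illegal
W mobility = 5

Answer: B=3 W=5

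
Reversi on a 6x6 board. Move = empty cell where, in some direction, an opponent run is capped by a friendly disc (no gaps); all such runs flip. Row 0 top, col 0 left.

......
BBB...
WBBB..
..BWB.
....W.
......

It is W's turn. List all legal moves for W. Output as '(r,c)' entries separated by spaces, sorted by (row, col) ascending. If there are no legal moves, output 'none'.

Answer: (0,0) (0,2) (1,3) (2,4) (3,1) (3,5)

Derivation:
(0,0): flips 3 -> legal
(0,1): no bracket -> illegal
(0,2): flips 1 -> legal
(0,3): no bracket -> illegal
(1,3): flips 1 -> legal
(1,4): no bracket -> illegal
(2,4): flips 4 -> legal
(2,5): no bracket -> illegal
(3,0): no bracket -> illegal
(3,1): flips 1 -> legal
(3,5): flips 1 -> legal
(4,1): no bracket -> illegal
(4,2): no bracket -> illegal
(4,3): no bracket -> illegal
(4,5): no bracket -> illegal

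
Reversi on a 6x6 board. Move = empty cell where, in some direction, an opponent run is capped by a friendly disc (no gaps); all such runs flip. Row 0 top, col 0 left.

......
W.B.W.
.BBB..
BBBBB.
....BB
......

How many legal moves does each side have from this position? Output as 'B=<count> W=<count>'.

Answer: B=1 W=2

Derivation:
-- B to move --
(0,0): no bracket -> illegal
(0,1): no bracket -> illegal
(0,3): no bracket -> illegal
(0,4): no bracket -> illegal
(0,5): flips 1 -> legal
(1,1): no bracket -> illegal
(1,3): no bracket -> illegal
(1,5): no bracket -> illegal
(2,0): no bracket -> illegal
(2,4): no bracket -> illegal
(2,5): no bracket -> illegal
B mobility = 1
-- W to move --
(0,1): no bracket -> illegal
(0,2): no bracket -> illegal
(0,3): no bracket -> illegal
(1,1): no bracket -> illegal
(1,3): no bracket -> illegal
(2,0): no bracket -> illegal
(2,4): no bracket -> illegal
(2,5): no bracket -> illegal
(3,5): no bracket -> illegal
(4,0): no bracket -> illegal
(4,1): flips 2 -> legal
(4,2): no bracket -> illegal
(4,3): flips 2 -> legal
(5,3): no bracket -> illegal
(5,4): no bracket -> illegal
(5,5): no bracket -> illegal
W mobility = 2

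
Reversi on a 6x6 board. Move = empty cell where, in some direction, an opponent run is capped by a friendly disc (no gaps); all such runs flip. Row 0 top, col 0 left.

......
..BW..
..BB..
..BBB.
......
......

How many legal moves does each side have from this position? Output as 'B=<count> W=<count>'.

-- B to move --
(0,2): no bracket -> illegal
(0,3): flips 1 -> legal
(0,4): flips 1 -> legal
(1,4): flips 1 -> legal
(2,4): no bracket -> illegal
B mobility = 3
-- W to move --
(0,1): no bracket -> illegal
(0,2): no bracket -> illegal
(0,3): no bracket -> illegal
(1,1): flips 1 -> legal
(1,4): no bracket -> illegal
(2,1): no bracket -> illegal
(2,4): no bracket -> illegal
(2,5): no bracket -> illegal
(3,1): flips 1 -> legal
(3,5): no bracket -> illegal
(4,1): no bracket -> illegal
(4,2): no bracket -> illegal
(4,3): flips 2 -> legal
(4,4): no bracket -> illegal
(4,5): no bracket -> illegal
W mobility = 3

Answer: B=3 W=3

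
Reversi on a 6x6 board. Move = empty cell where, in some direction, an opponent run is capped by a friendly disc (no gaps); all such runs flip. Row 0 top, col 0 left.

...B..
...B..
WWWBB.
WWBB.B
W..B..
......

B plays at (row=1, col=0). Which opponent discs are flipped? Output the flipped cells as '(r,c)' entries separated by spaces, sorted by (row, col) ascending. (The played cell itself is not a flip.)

Dir NW: edge -> no flip
Dir N: first cell '.' (not opp) -> no flip
Dir NE: first cell '.' (not opp) -> no flip
Dir W: edge -> no flip
Dir E: first cell '.' (not opp) -> no flip
Dir SW: edge -> no flip
Dir S: opp run (2,0) (3,0) (4,0), next='.' -> no flip
Dir SE: opp run (2,1) capped by B -> flip

Answer: (2,1)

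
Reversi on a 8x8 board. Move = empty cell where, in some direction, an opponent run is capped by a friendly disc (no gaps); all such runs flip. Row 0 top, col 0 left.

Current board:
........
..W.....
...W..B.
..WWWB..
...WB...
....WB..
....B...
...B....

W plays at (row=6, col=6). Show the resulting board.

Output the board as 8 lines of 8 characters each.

Place W at (6,6); scan 8 dirs for brackets.
Dir NW: opp run (5,5) (4,4) capped by W -> flip
Dir N: first cell '.' (not opp) -> no flip
Dir NE: first cell '.' (not opp) -> no flip
Dir W: first cell '.' (not opp) -> no flip
Dir E: first cell '.' (not opp) -> no flip
Dir SW: first cell '.' (not opp) -> no flip
Dir S: first cell '.' (not opp) -> no flip
Dir SE: first cell '.' (not opp) -> no flip
All flips: (4,4) (5,5)

Answer: ........
..W.....
...W..B.
..WWWB..
...WW...
....WW..
....B.W.
...B....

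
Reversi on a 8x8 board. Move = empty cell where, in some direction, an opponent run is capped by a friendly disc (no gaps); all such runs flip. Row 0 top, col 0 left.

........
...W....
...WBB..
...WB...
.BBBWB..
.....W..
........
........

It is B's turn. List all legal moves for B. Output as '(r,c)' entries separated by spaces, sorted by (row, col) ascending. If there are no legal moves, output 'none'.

(0,2): flips 1 -> legal
(0,3): flips 3 -> legal
(0,4): no bracket -> illegal
(1,2): flips 1 -> legal
(1,4): no bracket -> illegal
(2,2): flips 1 -> legal
(3,2): flips 1 -> legal
(3,5): no bracket -> illegal
(4,6): no bracket -> illegal
(5,3): no bracket -> illegal
(5,4): flips 1 -> legal
(5,6): no bracket -> illegal
(6,4): no bracket -> illegal
(6,5): flips 1 -> legal
(6,6): no bracket -> illegal

Answer: (0,2) (0,3) (1,2) (2,2) (3,2) (5,4) (6,5)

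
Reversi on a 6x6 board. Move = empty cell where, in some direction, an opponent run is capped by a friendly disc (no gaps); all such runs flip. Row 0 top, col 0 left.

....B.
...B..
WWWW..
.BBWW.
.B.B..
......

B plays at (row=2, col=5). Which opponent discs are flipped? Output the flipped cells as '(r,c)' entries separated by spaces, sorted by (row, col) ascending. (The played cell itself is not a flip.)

Answer: (3,4)

Derivation:
Dir NW: first cell '.' (not opp) -> no flip
Dir N: first cell '.' (not opp) -> no flip
Dir NE: edge -> no flip
Dir W: first cell '.' (not opp) -> no flip
Dir E: edge -> no flip
Dir SW: opp run (3,4) capped by B -> flip
Dir S: first cell '.' (not opp) -> no flip
Dir SE: edge -> no flip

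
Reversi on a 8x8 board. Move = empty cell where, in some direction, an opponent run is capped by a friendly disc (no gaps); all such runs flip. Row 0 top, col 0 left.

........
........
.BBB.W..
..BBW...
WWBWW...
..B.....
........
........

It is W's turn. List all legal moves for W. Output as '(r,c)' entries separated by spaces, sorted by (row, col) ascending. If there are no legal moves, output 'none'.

(1,0): flips 2 -> legal
(1,1): flips 2 -> legal
(1,2): flips 1 -> legal
(1,3): flips 2 -> legal
(1,4): flips 2 -> legal
(2,0): no bracket -> illegal
(2,4): no bracket -> illegal
(3,0): no bracket -> illegal
(3,1): flips 2 -> legal
(5,1): no bracket -> illegal
(5,3): no bracket -> illegal
(6,1): flips 1 -> legal
(6,2): no bracket -> illegal
(6,3): flips 1 -> legal

Answer: (1,0) (1,1) (1,2) (1,3) (1,4) (3,1) (6,1) (6,3)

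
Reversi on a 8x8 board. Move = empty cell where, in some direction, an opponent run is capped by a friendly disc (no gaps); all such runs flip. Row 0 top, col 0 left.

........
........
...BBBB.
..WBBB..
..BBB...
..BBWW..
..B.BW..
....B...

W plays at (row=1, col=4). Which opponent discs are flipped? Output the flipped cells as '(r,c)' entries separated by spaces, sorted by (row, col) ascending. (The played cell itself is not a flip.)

Dir NW: first cell '.' (not opp) -> no flip
Dir N: first cell '.' (not opp) -> no flip
Dir NE: first cell '.' (not opp) -> no flip
Dir W: first cell '.' (not opp) -> no flip
Dir E: first cell '.' (not opp) -> no flip
Dir SW: opp run (2,3) capped by W -> flip
Dir S: opp run (2,4) (3,4) (4,4) capped by W -> flip
Dir SE: opp run (2,5), next='.' -> no flip

Answer: (2,3) (2,4) (3,4) (4,4)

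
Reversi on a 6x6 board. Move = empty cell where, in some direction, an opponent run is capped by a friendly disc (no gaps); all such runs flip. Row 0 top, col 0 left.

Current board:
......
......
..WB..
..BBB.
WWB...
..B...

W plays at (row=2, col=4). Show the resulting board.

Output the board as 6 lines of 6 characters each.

Place W at (2,4); scan 8 dirs for brackets.
Dir NW: first cell '.' (not opp) -> no flip
Dir N: first cell '.' (not opp) -> no flip
Dir NE: first cell '.' (not opp) -> no flip
Dir W: opp run (2,3) capped by W -> flip
Dir E: first cell '.' (not opp) -> no flip
Dir SW: opp run (3,3) (4,2), next='.' -> no flip
Dir S: opp run (3,4), next='.' -> no flip
Dir SE: first cell '.' (not opp) -> no flip
All flips: (2,3)

Answer: ......
......
..WWW.
..BBB.
WWB...
..B...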